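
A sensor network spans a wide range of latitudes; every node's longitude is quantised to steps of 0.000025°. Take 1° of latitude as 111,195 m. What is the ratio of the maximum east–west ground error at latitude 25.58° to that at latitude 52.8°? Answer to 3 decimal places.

1.492

With a 0.000025° grid the true value lies within half a step, ±0.000025°/2 = ±1.25e-05°, of the stored one.
Error at 25.58° = 1.25e-05° × 111195 × cos 25.58° ≈ 1.3899 × 0.9020 = 1.2537 m.
Error at 52.8° = 1.25e-05° × 111195 × cos 52.8° ≈ 1.3899 × 0.6046 = 0.84035 m.
Ratio: 1.2537 / 0.84035 = cos 25.58° / cos 52.8° ≈ 1.4919.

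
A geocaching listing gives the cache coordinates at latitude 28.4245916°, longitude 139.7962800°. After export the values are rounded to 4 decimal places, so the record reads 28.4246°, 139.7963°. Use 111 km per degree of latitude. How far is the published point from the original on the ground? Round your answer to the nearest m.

2 m

The latitude changed by -0.0000084° and the longitude by -0.0000200°.
N–S: -0.0000084° × 111000 m/° = -0.9324 m.
East–west at this latitude: -0.0000200° × 111000 × cos 28.4246° ≈ -0.0000200 × 97618.3 = -1.95237 m.
Distance: √(0.9324² + 1.95237²) ≈ 2.16359 m.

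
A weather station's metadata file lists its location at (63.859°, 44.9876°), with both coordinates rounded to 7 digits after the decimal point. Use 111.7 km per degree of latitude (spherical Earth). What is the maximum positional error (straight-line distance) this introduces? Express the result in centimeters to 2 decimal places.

0.61 centimeters

Rounding to 7 decimal places leaves each coordinate within ±5e-08° of the true value.
N–S: 5e-08° × 111700 m/° = 0.005585 m.
E–W at 63.859°: 5e-08° × 111700 × cos 63.859° = 5e-08 × 111700 × 0.4406 ≈ 0.00246065 m.
Combining orthogonally: (0.005585² + 0.00246065²)^½ ≈ 0.00610303 m.
That is 0.00610303 m = 0.6103 cm.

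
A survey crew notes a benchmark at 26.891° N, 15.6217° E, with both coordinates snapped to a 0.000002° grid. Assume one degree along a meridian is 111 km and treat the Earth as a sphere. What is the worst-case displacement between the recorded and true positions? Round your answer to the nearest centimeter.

15 centimeters

With a 0.000002° grid the true value lies within half a step, ±0.000002°/2 = ±1e-06°, of the stored one.
Latitude error → 1e-06 × 111000 = 0.111 m along the meridian.
Longitude error → 1e-06 × 111000 × cos 26.891° = 1e-06 × 111000 × 0.8919 ≈ 0.0989974 m.
Combining orthogonally: (0.111² + 0.0989974²)^½ ≈ 0.148733 m.
That is 0.148733 m = 14.873 cm.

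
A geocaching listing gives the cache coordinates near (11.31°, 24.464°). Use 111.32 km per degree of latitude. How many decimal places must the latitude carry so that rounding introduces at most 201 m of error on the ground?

One degree of latitude covers 111320 m.
N decimal places → at most half a unit in the last place, 0.5 × 10⁻ᴺ° = 111320/2 × 10⁻ᴺ m.
Setting 55660 × 10⁻ᴺ ≤ 201 gives 10ᴺ ≥ 276.9, i.e. N ≥ 2.44.
So 3 decimal places suffice (55.7 m); 2 would allow up to 557 m.

3 decimal places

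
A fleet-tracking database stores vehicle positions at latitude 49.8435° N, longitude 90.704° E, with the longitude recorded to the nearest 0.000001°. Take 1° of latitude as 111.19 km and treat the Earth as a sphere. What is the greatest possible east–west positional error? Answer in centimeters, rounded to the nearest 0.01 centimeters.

Rounding to 6 decimal places leaves the longitude within ±5e-07° of the true value.
One degree of longitude at 49.8435° is 111190 × cos 49.8435° ≈ 111190 × 0.6449 = 71703.9 m.
Maximum E–W displacement: 5e-07 × 71703.9 = 0.035852 m.
That is 0.035852 m = 3.5852 cm.

3.59 centimeters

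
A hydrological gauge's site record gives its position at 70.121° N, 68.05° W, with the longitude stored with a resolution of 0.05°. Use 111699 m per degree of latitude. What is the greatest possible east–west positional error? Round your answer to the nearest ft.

With a 0.05° grid the true value lies within half a step, ±0.05°/2 = ±0.025°, of the stored one.
One degree of longitude at 70.121° is 111699 × cos 70.121° ≈ 111699 × 0.3400 = 37981.6 m.
Maximum E–W displacement: 0.025 × 37981.6 = 949.539 m.
In feet: 949.539 m ÷ 0.3048 ≈ 3115.3 ft.

3115 ft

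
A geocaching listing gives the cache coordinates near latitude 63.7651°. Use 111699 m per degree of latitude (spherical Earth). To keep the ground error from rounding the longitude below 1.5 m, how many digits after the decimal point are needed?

At 63.7651° one degree of longitude covers 111699 × cos 63.7651° ≈ 111699 × 0.4421 ≈ 49376.8 m.
With N decimal places the half-ulp bound is 0.5·10⁻ᴺ°, or 0.5·10⁻ᴺ × 49376.8 m on the ground.
Need 0.5 × 49376.8 × 10⁻ᴺ ≤ 1.5 → 10⁻ᴺ ≤ 6.076e-05, so N ≥ 4.22.
So 5 decimal places suffice (0.247 m); 4 would allow up to 2.47 m.

5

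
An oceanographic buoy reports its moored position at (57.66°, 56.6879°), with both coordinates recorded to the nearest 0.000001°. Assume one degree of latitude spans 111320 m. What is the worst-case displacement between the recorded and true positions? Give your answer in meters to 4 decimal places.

Rounding to 6 decimal places leaves each coordinate within ±5e-07° of the true value.
Latitude error → 5e-07 × 111320 = 0.05566 m along the meridian.
East–west component at 57.66°: 5e-07° × 111320 × cos 57.66° ≈ 5e-07 × 59549.8 ≈ 0.0297749 m.
Combining orthogonally: (0.05566² + 0.0297749²)^½ ≈ 0.0631235 m.

0.0631 meters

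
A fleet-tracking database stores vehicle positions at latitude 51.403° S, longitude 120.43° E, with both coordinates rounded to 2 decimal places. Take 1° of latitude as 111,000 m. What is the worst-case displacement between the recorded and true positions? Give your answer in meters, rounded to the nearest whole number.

Rounding to 2 decimal places leaves each coordinate within ±0.005° of the true value.
North–south component: 0.005° × 111000 = 555 m.
East–west component at 51.403°: 0.005° × 111000 × cos 51.403° ≈ 0.005 × 69246.1 ≈ 346.23 m.
The two errors are perpendicular, so the maximum displacement is √(555² + 346.23²) ≈ 654.141 m.

654 meters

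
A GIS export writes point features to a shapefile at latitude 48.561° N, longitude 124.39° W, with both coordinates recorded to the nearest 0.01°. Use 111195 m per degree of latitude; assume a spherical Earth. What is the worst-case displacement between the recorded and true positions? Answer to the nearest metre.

Rounding to 2 decimal places leaves each coordinate within ±0.005° of the true value.
Latitude error → 0.005 × 111195 = 555.975 m along the meridian.
Longitude error → 0.005 × 111195 × cos 48.561° = 0.005 × 111195 × 0.6618 ≈ 367.957 m.
The two errors are perpendicular, so the maximum displacement is √(555.975² + 367.957²) ≈ 666.709 m.

667 metres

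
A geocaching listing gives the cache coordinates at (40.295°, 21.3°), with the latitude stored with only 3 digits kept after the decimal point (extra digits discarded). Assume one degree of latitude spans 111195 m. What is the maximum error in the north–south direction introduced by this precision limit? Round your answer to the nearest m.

111 m

Truncating at 3 decimal places can drop up to a full unit in the last place, so the latitude may be off by as much as 0.001°.
Along the meridian that is 0.001° × 111195 m/° = 111.195 m.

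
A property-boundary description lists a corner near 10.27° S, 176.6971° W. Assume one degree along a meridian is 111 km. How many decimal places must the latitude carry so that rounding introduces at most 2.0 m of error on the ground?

5 decimal places

One degree of latitude covers 111000 m.
With N decimal places the half-ulp bound is 0.5·10⁻ᴺ°, or 0.5·10⁻ᴺ × 111000 m on the ground.
Setting 55500 × 10⁻ᴺ ≤ 2.0 gives 10ᴺ ≥ 2.775e+04, i.e. N ≥ 4.44.
So 5 decimal places suffice (0.555 m); 4 would allow up to 5.55 m.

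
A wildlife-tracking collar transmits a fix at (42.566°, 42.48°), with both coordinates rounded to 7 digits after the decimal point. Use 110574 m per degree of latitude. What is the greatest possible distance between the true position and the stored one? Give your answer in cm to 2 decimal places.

0.69 cm

Rounding to 7 decimal places leaves each coordinate within ±5e-08° of the true value.
N–S: 5e-08° × 110574 m/° = 0.0055287 m.
E–W at 42.566°: 5e-08° × 110574 × cos 42.566° = 5e-08 × 110574 × 0.7365 ≈ 0.00407188 m.
Worst case both components are at the extreme and orthogonal: √(0.0055287² + 0.00407188²) ≈ 0.00686635 m.
That is 0.00686635 m = 0.68663 cm.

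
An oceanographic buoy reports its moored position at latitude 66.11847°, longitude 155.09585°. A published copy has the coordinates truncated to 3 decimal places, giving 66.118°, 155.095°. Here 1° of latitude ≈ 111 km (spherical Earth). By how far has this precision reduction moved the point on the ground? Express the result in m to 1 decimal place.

64.7 m

Δlat = 66.11847 − 66.118 = +0.00047°; Δlon = 155.09585 − 155.095 = +0.00085°.
North–south shift: 0.00047 × 111000 = 52.17 m.
E–W at 66.118°: 0.00085° × 111000 × cos 66.118° = 0.00085 × 111000 × 0.4049 ≈ 38.198 m.
Distance: √(52.17² + 38.198²) ≈ 64.6591 m.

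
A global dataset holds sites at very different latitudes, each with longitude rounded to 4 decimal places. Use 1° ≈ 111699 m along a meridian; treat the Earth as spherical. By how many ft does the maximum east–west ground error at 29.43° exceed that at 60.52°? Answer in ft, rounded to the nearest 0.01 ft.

6.94 ft

Rounding to 4 decimal places leaves the longitude within ±5e-05° of the true value.
Error at 29.43° = 5e-05° × 111699 × cos 29.43° ≈ 5.585 × 0.8710 = 4.8642 m.
At 60.52°: 5e-05° × 111699 × cos 60.52° = 5e-05 × 111699 × 0.4921 ≈ 2.7485 m.
So the lower-latitude error exceeds the higher by 4.8642 − 2.7485 = 2.1158 m.
Converting: 2.11579 m × 3.2808 ft/m ≈ 6.9416 ft.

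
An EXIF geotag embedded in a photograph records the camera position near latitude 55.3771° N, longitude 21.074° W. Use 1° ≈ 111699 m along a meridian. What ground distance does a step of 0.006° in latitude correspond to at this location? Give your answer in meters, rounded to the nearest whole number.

670 meters

Along a meridian 0.006° is 0.006 × 111699 = 670.194 m.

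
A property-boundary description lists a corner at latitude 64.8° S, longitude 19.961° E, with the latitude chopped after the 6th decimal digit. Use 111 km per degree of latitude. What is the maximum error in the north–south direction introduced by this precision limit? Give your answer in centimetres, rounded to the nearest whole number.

Truncating at 6 decimal places can drop up to a full unit in the last place, so the latitude may be off by as much as 1e-06°.
So the N–S error is at most 1e-06 × 111000 = 0.111 m.
That is 0.111 m = 11.1 cm.

11 centimetres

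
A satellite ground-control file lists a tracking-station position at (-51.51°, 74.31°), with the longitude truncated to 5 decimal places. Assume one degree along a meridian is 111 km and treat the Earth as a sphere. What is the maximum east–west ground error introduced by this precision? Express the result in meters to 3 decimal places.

Truncating at 5 decimal places can drop up to a full unit in the last place, so the longitude may be off by as much as 1e-05°.
One degree of longitude at 51.51° is 111000 × cos 51.51° ≈ 111000 × 0.6224 = 69084 m.
So at most 1e-05° × 69084 ≈ 0.69084 m east–west.

0.691 meters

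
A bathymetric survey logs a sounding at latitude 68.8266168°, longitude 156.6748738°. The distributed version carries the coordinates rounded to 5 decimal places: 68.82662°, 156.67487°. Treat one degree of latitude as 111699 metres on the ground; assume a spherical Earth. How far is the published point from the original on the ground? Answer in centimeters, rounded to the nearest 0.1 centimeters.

38.9 centimeters

The latitude changed by -0.0000032° and the longitude by +0.0000038°.
North–south shift: -0.0000032 × 111699 = -0.357437 m.
E–W at 68.8266°: 0.0000038° × 111699 × cos 68.8266° = 0.0000038 × 111699 × 0.3612 ≈ 0.15331 m.
Combined displacement = (0.357437² + 0.15331²)^½ ≈ 0.388928 m.
That is 0.388928 m = 38.893 cm.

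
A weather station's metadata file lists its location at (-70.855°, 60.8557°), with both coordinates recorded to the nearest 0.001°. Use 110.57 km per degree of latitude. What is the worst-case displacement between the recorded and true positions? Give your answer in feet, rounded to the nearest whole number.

Rounding to 3 decimal places leaves each coordinate within ±0.0005° of the true value.
North–south component: 0.0005° × 110570 = 55.285 m.
Longitude error → 0.0005 × 110570 × cos 70.855° = 0.0005 × 110570 × 0.3280 ≈ 18.1313 m.
The two errors are perpendicular, so the maximum displacement is √(55.285² + 18.1313²) ≈ 58.1822 m.
In feet: 58.1822 m ÷ 0.3048 ≈ 190.89 ft.

191 feet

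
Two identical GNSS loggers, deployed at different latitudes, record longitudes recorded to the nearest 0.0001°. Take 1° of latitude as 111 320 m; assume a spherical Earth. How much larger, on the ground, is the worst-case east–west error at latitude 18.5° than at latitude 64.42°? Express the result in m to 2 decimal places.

Rounding to 4 decimal places leaves the longitude within ±5e-05° of the true value.
Error at 18.5° = 5e-05° × 111320 × cos 18.5° ≈ 5.566 × 0.9483 = 5.2784 m.
Error at 64.42° = 5e-05° × 111320 × cos 64.42° ≈ 5.566 × 0.4318 = 2.4032 m.
So the lower-latitude error exceeds the higher by 5.2784 − 2.4032 = 2.8751 m.

2.88 m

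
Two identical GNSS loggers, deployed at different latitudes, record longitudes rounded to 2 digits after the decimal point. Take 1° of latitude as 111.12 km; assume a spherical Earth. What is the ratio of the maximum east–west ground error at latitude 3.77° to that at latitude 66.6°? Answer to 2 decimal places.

2.51

Rounding to 2 decimal places leaves the longitude within ±0.005° of the true value.
At 3.77°: 0.005° × 111120 × cos 3.77° = 0.005 × 111120 × 0.9978 ≈ 554.4 m.
Error at 66.6° = 0.005° × 111120 × cos 66.6° ≈ 555.6 × 0.3971 = 220.66 m.
Ratio: 554.4 / 220.66 = cos 3.77° / cos 66.6° ≈ 2.5125.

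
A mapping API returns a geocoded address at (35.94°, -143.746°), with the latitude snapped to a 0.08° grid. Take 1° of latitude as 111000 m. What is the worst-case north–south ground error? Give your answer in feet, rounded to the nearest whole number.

14567 feet

With a 0.08° grid the true value lies within half a step, ±0.08°/2 = ±0.04°, of the stored one.
North–south distance: 0.04° × 111000 m/° = 4440 m.
In feet: 4440 m ÷ 0.3048 ≈ 14567 ft.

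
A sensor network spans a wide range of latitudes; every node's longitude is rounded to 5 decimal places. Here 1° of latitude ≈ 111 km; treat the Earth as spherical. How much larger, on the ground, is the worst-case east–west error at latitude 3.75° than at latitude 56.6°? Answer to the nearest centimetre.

25 centimetres

Rounding to 5 decimal places leaves the longitude within ±5e-06° of the true value.
At 3.75°: 5e-06° × 111000 × cos 3.75° = 5e-06 × 111000 × 0.9979 ≈ 0.55381 m.
Error at 56.6° = 5e-06° × 111000 × cos 56.6° ≈ 0.555 × 0.5505 = 0.30552 m.
Difference: 0.55381 − 0.30552 = 0.24829 m.
That is 0.248295 m = 24.829 cm.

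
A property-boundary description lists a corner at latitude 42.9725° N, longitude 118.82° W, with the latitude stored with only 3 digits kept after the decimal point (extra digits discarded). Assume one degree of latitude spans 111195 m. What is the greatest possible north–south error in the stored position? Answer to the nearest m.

Truncating at 3 decimal places can drop up to a full unit in the last place, so the latitude may be off by as much as 0.001°.
North–south distance: 0.001° × 111195 m/° = 111.195 m.

111 m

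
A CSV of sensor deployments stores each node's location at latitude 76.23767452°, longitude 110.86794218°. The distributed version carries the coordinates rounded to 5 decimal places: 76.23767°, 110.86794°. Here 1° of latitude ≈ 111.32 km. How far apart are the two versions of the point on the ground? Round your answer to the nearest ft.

The latitude changed by +0.00000452° and the longitude by +0.00000218°.
N–S: 0.00000452° × 111320 m/° = 0.503166 m.
East–west at this latitude: 0.00000218° × 111320 × cos 76.2377° ≈ 0.00000218 × 26482.5 = 0.0577318 m.
Distance: √(0.503166² + 0.0577318²) ≈ 0.506468 m.
Converting: 0.506468 m × 3.2808 ft/m ≈ 1.6616 ft.

2 ft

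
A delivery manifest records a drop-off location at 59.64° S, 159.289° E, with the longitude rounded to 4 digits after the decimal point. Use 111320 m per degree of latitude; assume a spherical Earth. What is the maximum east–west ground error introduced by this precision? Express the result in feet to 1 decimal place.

9.2 feet

Rounding to 4 decimal places leaves the longitude within ±5e-05° of the true value.
Parallels shrink by cos φ, so at 59.64° a degree of longitude is 111320 × 0.5054 ≈ 56264.6 m.
Maximum E–W displacement: 5e-05 × 56264.6 = 2.81323 m.
Converting: 2.81323 m × 3.2808 ft/m ≈ 9.2298 ft.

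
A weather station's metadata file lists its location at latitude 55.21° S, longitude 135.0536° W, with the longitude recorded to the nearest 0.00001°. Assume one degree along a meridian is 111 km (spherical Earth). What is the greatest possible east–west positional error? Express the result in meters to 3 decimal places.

0.317 meters

Rounding to 5 decimal places leaves the longitude within ±5e-06° of the true value.
Parallels shrink by cos φ, so at 55.21° a degree of longitude is 111000 × 0.5706 ≈ 63333.3 m.
So at most 5e-06° × 63333.3 ≈ 0.316666 m east–west.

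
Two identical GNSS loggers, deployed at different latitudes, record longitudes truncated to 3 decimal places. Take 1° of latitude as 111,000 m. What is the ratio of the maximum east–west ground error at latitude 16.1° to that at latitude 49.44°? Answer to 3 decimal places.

Truncating at 3 decimal places can drop up to a full unit in the last place, so the longitude may be off by as much as 0.001°.
At 16.1°: 0.001° × 111000 × cos 16.1° = 0.001 × 111000 × 0.9608 ≈ 106.65 m.
At 49.44°: 0.001° × 111000 × cos 49.44° = 0.001 × 111000 × 0.6502 ≈ 72.177 m.
The ratio reduces to cos 16.1° / cos 49.44° = 0.9608/0.6502 ≈ 1.4776.

1.478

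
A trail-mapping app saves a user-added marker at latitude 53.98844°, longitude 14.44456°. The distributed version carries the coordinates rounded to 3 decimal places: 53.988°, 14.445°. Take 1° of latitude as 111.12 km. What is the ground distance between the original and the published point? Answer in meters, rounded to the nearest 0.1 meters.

The latitude changed by +0.00044° and the longitude by -0.00044°.
N–S: 0.00044° × 111120 m/° = 48.8928 m.
E–W at 53.988°: -0.00044° × 111120 × cos 53.988° = -0.00044 × 111120 × 0.5880 ≈ -28.7468 m.
Hypotenuse of the two orthogonal shifts: √(48.8928² + 28.7468²) = 56.7176 m.

56.7 meters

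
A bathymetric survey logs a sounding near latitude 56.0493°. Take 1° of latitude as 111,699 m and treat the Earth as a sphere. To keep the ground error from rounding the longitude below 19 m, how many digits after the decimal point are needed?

4 decimal places

At 56.0493° one degree of longitude covers 111699 × cos 56.0493° ≈ 111699 × 0.5585 ≈ 62381.6 m.
Rounding to N decimal places gives at most 0.5 × 10⁻ᴺ degrees of error, i.e. 0.5 × 10⁻ᴺ × 62381.6 m.
Setting 31190.8 × 10⁻ᴺ ≤ 19 gives 10ᴺ ≥ 1642, i.e. N ≥ 3.22.
At 3 places the error can reach 31.2 m, but 4 places keeps it to 3.12 m.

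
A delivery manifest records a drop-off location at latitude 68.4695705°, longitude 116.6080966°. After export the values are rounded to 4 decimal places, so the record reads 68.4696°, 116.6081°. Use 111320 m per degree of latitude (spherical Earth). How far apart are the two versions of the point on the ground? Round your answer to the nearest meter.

3 meters

Δlat = 68.4695705 − 68.4696 = -0.0000295°; Δlon = 116.6080966 − 116.6081 = -0.0000034°.
N–S: -0.0000295° × 111320 m/° = -3.28394 m.
East–west at this latitude: -0.0000034° × 111320 × cos 68.4696° ≈ -0.0000034 × 40853.9 = -0.138903 m.
Hypotenuse of the two orthogonal shifts: √(3.28394² + 0.138903²) = 3.28688 m.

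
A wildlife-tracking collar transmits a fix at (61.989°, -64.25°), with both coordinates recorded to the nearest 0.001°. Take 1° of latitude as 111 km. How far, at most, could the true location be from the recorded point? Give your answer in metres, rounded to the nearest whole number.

Rounding to 3 decimal places leaves each coordinate within ±0.0005° of the true value.
Latitude error → 0.0005 × 111000 = 55.5 m along the meridian.
E–W at 61.989°: 0.0005° × 111000 × cos 61.989° = 0.0005 × 111000 × 0.4696 ≈ 26.0651 m.
Worst case both components are at the extreme and orthogonal: √(55.5² + 26.0651²) ≈ 61.3159 m.

61 metres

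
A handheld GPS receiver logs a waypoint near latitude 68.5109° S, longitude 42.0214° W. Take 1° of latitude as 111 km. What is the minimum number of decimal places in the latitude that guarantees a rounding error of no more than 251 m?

3 decimal places

One degree of latitude covers 111000 m.
With N decimal places the half-ulp bound is 0.5·10⁻ᴺ°, or 0.5·10⁻ᴺ × 111000 m on the ground.
Need 0.5 × 111000 × 10⁻ᴺ ≤ 251 → 10⁻ᴺ ≤ 4.523e-03, so N ≥ 2.34.
At 2 places the error can reach 555 m, but 3 places keeps it to 55.5 m.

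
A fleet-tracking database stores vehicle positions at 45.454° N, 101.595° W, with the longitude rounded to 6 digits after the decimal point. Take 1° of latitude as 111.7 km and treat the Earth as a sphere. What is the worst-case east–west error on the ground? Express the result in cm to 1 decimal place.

3.9 cm

Rounding to 6 decimal places leaves the longitude within ±5e-07° of the true value.
Parallels shrink by cos φ, so at 45.454° a degree of longitude is 111700 × 0.7015 ≈ 78355.5 m.
So at most 5e-07° × 78355.5 ≈ 0.0391778 m east–west.
That is 0.0391778 m = 3.9178 cm.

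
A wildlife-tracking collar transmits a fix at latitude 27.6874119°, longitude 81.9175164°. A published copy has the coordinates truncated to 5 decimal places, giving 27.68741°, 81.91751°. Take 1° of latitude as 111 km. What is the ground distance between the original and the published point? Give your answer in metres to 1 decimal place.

0.7 metres

The latitude changed by +0.0000019° and the longitude by +0.0000064°.
North–south shift: 0.0000019 × 111000 = 0.2109 m.
East–west at this latitude: 0.0000064° × 111000 × cos 27.6874° ≈ 0.0000064 × 98290 = 0.629056 m.
Combined displacement = (0.2109² + 0.629056²)^½ ≈ 0.663469 m.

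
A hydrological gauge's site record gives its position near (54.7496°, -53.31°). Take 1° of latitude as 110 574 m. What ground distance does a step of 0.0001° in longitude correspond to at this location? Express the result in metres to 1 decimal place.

6.4 metres

At 54.7496° a degree of longitude is 110574 × cos 54.7496° ≈ 63817.9 m, so 0.0001° corresponds to 6.38179 m.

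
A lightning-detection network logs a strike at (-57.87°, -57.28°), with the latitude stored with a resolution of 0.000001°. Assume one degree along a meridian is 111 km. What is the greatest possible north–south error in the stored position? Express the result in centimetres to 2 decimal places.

With a 0.000001° grid the true value lies within half a step, ±0.000001°/2 = ±5e-07°, of the stored one.
North–south distance: 5e-07° × 111000 m/° = 0.0555 m.
That is 0.0555 m = 5.55 cm.

5.55 centimetres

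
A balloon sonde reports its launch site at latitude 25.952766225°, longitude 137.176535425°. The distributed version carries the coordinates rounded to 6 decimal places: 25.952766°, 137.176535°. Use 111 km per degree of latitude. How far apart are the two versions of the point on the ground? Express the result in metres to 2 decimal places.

Δlat = 25.952766225 − 25.952766 = +0.000000225°; Δlon = 137.176535425 − 137.176535 = +0.000000425°.
N–S: 0.000000225° × 111000 m/° = 0.024975 m.
E–W at 25.9528°: 0.000000425° × 111000 × cos 25.9528° = 0.000000425 × 111000 × 0.8992 ≈ 0.0424176 m.
Distance: √(0.024975² + 0.0424176²) ≈ 0.049224 m.

0.05 metres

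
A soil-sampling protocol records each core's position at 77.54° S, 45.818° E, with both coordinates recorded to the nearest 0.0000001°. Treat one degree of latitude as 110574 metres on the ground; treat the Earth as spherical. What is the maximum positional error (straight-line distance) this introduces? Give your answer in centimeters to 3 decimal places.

Rounding to 7 decimal places leaves each coordinate within ±5e-08° of the true value.
Latitude error → 5e-08 × 110574 = 0.0055287 m along the meridian.
Longitude error → 5e-08 × 110574 × cos 77.54° = 5e-08 × 110574 × 0.2158 ≈ 0.00119286 m.
Worst case both components are at the extreme and orthogonal: √(0.0055287² + 0.00119286²) ≈ 0.00565592 m.
That is 0.00565592 m = 0.56559 cm.

0.566 centimeters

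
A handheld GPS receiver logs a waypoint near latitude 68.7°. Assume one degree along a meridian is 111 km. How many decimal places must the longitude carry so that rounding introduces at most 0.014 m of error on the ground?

At 68.7° one degree of longitude covers 111000 × cos 68.7° ≈ 111000 × 0.3633 ≈ 40320.9 m.
Rounding to N decimal places gives at most 0.5 × 10⁻ᴺ degrees of error, i.e. 0.5 × 10⁻ᴺ × 40320.9 m.
Setting 20160.4 × 10⁻ᴺ ≤ 0.014 gives 10ᴺ ≥ 1.44e+06, i.e. N ≥ 6.16.
At 6 places the error can reach 0.0202 m, but 7 places keeps it to 0.00202 m.

7 decimal places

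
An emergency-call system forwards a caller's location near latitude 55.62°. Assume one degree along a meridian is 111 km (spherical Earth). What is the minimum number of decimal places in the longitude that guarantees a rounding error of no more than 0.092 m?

At 55.62° one degree of longitude covers 111000 × cos 55.62° ≈ 111000 × 0.5647 ≈ 62679.4 m.
Rounding to N decimal places gives at most 0.5 × 10⁻ᴺ degrees of error, i.e. 0.5 × 10⁻ᴺ × 62679.4 m.
Setting 31339.7 × 10⁻ᴺ ≤ 0.092 gives 10ᴺ ≥ 3.406e+05, i.e. N ≥ 5.53.
At 5 places the error can reach 0.313 m, but 6 places keeps it to 0.0313 m.

6 decimal places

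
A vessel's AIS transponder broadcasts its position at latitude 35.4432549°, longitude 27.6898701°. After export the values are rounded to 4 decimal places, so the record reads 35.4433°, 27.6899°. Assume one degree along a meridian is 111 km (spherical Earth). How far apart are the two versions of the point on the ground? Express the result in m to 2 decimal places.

Δlat = 35.4432549 − 35.4433 = -0.0000451°; Δlon = 27.6898701 − 27.6899 = -0.0000299°.
N–S: -0.0000451° × 111000 m/° = -5.0061 m.
East–west at this latitude: -0.0000299° × 111000 × cos 35.4433° ≈ -0.0000299 × 90430.6 = -2.70387 m.
Hypotenuse of the two orthogonal shifts: √(5.0061² + 2.70387²) = 5.68964 m.

5.69 m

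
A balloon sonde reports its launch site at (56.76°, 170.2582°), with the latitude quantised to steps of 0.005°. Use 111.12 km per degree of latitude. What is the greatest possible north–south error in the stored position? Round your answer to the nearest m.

With a 0.005° grid the true value lies within half a step, ±0.005°/2 = ±0.0025°, of the stored one.
North–south distance: 0.0025° × 111120 m/° = 277.8 m.

278 m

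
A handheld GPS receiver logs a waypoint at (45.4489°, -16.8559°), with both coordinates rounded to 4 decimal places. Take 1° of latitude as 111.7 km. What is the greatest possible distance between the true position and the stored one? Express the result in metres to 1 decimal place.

Rounding to 4 decimal places leaves each coordinate within ±5e-05° of the true value.
North–south component: 5e-05° × 111700 = 5.585 m.
E–W at 45.4489°: 5e-05° × 111700 × cos 45.4489° = 5e-05 × 111700 × 0.7015 ≈ 3.91813 m.
The two errors are perpendicular, so the maximum displacement is √(5.585² + 3.91813²) ≈ 6.82231 m.

6.8 metres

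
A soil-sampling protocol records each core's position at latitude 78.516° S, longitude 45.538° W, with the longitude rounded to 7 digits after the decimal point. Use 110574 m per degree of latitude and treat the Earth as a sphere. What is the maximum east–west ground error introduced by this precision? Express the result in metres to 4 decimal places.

0.0011 metres

Rounding to 7 decimal places leaves the longitude within ±5e-08° of the true value.
Parallels shrink by cos φ, so at 78.516° a degree of longitude is 110574 × 0.1991 ≈ 22014.7 m.
So at most 5e-08° × 22014.7 ≈ 0.00110073 m east–west.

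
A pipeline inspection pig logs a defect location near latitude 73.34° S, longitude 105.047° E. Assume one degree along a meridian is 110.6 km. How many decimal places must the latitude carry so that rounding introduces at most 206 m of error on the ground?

3

One degree of latitude covers 110600 m.
Rounding to N decimal places gives at most 0.5 × 10⁻ᴺ degrees of error, i.e. 0.5 × 10⁻ᴺ × 110600 m.
Setting 55300 × 10⁻ᴺ ≤ 206 gives 10ᴺ ≥ 268.4, i.e. N ≥ 2.43.
N = 2 would give 553 m (too coarse); N = 3 gives 55.3 m ≤ 206 m.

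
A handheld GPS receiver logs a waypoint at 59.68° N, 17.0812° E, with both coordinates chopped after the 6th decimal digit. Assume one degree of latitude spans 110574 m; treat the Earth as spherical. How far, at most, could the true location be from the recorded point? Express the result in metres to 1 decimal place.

0.1 metres

Truncating at 6 decimal places can drop up to a full unit in the last place, so each coordinate may be off by as much as 1e-06°.
North–south component: 1e-06° × 110574 = 0.110574 m.
East–west component at 59.68°: 1e-06° × 110574 × cos 59.68° ≈ 1e-06 × 55821 ≈ 0.055821 m.
Worst case both components are at the extreme and orthogonal: √(0.110574² + 0.055821²) ≈ 0.123865 m.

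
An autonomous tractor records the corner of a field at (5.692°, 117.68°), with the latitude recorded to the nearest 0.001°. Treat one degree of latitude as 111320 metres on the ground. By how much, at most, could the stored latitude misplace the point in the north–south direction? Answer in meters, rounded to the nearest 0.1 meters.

55.7 meters

Rounding to 3 decimal places leaves the latitude within ±0.0005° of the true value.
Along the meridian that is 0.0005° × 111320 m/° = 55.66 m.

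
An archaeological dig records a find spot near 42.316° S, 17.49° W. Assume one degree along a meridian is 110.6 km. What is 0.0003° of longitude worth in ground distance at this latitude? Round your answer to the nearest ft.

One degree of longitude here spans 110600 × cos 42.316° = 110600 × 0.7394 ≈ 81782.4 m; 0.0003° of that is 24.5347 m.
Converting: 24.5347 m × 3.2808 ft/m ≈ 80.494 ft.

80 ft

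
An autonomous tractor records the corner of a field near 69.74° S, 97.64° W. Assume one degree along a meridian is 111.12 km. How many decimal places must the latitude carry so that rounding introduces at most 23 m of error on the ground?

4

One degree of latitude covers 111120 m.
N decimal places → at most half a unit in the last place, 0.5 × 10⁻ᴺ° = 111120/2 × 10⁻ᴺ m.
Setting 55560 × 10⁻ᴺ ≤ 23 gives 10ᴺ ≥ 2416, i.e. N ≥ 3.38.
At 3 places the error can reach 55.6 m, but 4 places keeps it to 5.56 m.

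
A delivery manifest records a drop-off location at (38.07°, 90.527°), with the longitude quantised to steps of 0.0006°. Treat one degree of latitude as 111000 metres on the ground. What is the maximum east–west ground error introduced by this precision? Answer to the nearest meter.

With a 0.0006° grid the true value lies within half a step, ±0.0006°/2 = ±0.0003°, of the stored one.
Parallels shrink by cos φ, so at 38.07° a degree of longitude is 111000 × 0.7873 ≈ 87385.6 m.
Maximum E–W displacement: 0.0003 × 87385.6 = 26.2157 m.

26 meters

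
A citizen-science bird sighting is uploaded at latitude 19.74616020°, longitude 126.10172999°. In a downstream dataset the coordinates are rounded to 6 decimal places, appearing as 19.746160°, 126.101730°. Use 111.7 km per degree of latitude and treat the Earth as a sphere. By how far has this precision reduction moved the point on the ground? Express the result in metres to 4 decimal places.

0.0224 metres

Δlat = 19.74616020 − 19.746160 = +0.00000020°; Δlon = 126.10172999 − 126.101730 = -0.00000001°.
North–south shift: 0.00000020 × 111700 = 0.02234 m.
East–west at this latitude: -0.00000001° × 111700 × cos 19.7462° ≈ -0.00000001 × 105132 = -0.00105132 m.
Combined displacement = (0.02234² + 0.00105132²)^½ ≈ 0.0223647 m.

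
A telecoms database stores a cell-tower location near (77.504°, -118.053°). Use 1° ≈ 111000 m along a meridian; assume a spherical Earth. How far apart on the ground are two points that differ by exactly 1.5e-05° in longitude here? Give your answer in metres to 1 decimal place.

0.4 metres

One degree of longitude here spans 111000 × cos 77.504° = 111000 × 0.2164 ≈ 24017.2 m; 1.5e-05° of that is 0.360258 m.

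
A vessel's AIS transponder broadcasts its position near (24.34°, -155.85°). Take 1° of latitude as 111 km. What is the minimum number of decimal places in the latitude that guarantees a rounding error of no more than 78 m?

One degree of latitude covers 111000 m.
Rounding to N decimal places gives at most 0.5 × 10⁻ᴺ degrees of error, i.e. 0.5 × 10⁻ᴺ × 111000 m.
Setting 55500 × 10⁻ᴺ ≤ 78 gives 10ᴺ ≥ 711.5, i.e. N ≥ 2.85.
N = 2 would give 555 m (too coarse); N = 3 gives 55.5 m ≤ 78 m.

3 decimal places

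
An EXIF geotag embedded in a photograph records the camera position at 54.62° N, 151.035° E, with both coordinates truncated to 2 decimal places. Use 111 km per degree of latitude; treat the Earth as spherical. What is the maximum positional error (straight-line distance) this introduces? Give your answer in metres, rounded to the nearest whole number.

Truncating at 2 decimal places can drop up to a full unit in the last place, so each coordinate may be off by as much as 0.01°.
N–S: 0.01° × 111000 m/° = 1110 m.
East–west component at 54.62°: 0.01° × 111000 × cos 54.62° ≈ 0.01 × 64268.6 ≈ 642.686 m.
Worst case both components are at the extreme and orthogonal: √(1110² + 642.686²) ≈ 1282.63 m.

1283 metres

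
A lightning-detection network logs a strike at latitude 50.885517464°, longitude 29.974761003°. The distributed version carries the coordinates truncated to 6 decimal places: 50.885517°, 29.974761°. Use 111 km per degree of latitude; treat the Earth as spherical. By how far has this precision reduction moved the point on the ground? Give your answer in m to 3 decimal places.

0.052 m

Δlat = 50.885517464 − 50.885517 = +0.000000464°; Δlon = 29.974761003 − 29.974761 = +0.000000003°.
North–south shift: 0.000000464 × 111000 = 0.051504 m.
East–west at this latitude: 0.000000003° × 111000 × cos 50.8855° ≈ 0.000000003 × 70026.8 = 0.00021008 m.
Distance: √(0.051504² + 0.00021008²) ≈ 0.0515044 m.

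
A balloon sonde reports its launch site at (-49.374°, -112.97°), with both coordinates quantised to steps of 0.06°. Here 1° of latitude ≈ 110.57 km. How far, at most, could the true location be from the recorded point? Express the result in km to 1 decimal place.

4.0 km

With a 0.06° grid the true value lies within half a step, ±0.06°/2 = ±0.03°, of the stored one.
N–S: 0.03° × 110570 m/° = 3317.1 m.
E–W at 49.374°: 0.03° × 110570 × cos 49.374° = 0.03 × 110570 × 0.6511 ≈ 2159.83 m.
Combining orthogonally: (3317.1² + 2159.83²)^½ ≈ 3958.28 m.
That is 3958.28 m = 3.9583 km.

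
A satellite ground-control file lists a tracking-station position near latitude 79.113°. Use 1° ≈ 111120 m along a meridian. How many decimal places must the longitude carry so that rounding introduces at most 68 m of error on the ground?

3 decimal places

At 79.113° one degree of longitude covers 111120 × cos 79.113° ≈ 111120 × 0.1889 ≈ 20987.5 m.
With N decimal places the half-ulp bound is 0.5·10⁻ᴺ°, or 0.5·10⁻ᴺ × 20987.5 m on the ground.
Need 0.5 × 20987.5 × 10⁻ᴺ ≤ 68 → 10⁻ᴺ ≤ 6.480e-03, so N ≥ 2.19.
At 2 places the error can reach 105 m, but 3 places keeps it to 10.5 m.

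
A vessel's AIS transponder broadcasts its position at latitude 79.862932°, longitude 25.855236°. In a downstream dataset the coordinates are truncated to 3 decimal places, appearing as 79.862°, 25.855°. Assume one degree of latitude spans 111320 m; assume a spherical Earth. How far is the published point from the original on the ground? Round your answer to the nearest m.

Δlat = 79.862932 − 79.862 = +0.000932°; Δlon = 25.855236 − 25.855 = +0.000236°.
North–south shift: 0.000932 × 111320 = 103.75 m.
E–W at 79.862°: 0.000236° × 111320 × cos 79.862° = 0.000236 × 111320 × 0.1760 ≈ 4.6243 m.
Combined displacement = (103.75² + 4.6243²)^½ ≈ 103.853 m.

104 m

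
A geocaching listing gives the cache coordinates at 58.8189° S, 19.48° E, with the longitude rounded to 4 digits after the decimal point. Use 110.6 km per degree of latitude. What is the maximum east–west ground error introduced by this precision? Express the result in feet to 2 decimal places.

Rounding to 4 decimal places leaves the longitude within ±5e-05° of the true value.
At latitude 58.8189° a degree of longitude spans 110600 m × cos 58.8189° = 110600 × 0.5177 ≈ 57262.6 m.
East–west error: 5e-05° × 57262.6 m/° ≈ 2.86313 m.
Converting: 2.86313 m × 3.2808 ft/m ≈ 9.3935 ft.

9.39 feet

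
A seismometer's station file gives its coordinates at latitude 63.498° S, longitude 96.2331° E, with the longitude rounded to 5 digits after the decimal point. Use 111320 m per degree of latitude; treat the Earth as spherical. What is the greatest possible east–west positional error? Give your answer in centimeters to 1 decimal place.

24.8 centimeters

Rounding to 5 decimal places leaves the longitude within ±5e-06° of the true value.
Parallels shrink by cos φ, so at 63.498° a degree of longitude is 111320 × 0.4462 ≈ 49674.2 m.
East–west error: 5e-06° × 49674.2 m/° ≈ 0.248371 m.
That is 0.248371 m = 24.837 cm.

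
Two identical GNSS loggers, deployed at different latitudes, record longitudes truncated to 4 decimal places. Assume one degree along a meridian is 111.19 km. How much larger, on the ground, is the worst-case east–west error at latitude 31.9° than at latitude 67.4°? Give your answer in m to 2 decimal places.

Truncating at 4 decimal places can drop up to a full unit in the last place, so the longitude may be off by as much as 0.0001°.
At 31.9°: 0.0001° × 111190 × cos 31.9° = 0.0001 × 111190 × 0.8490 ≈ 9.4397 m.
At 67.4°: 0.0001° × 111190 × cos 67.4° = 0.0001 × 111190 × 0.3843 ≈ 4.273 m.
So the lower-latitude error exceeds the higher by 9.4397 − 4.273 = 5.1667 m.

5.17 m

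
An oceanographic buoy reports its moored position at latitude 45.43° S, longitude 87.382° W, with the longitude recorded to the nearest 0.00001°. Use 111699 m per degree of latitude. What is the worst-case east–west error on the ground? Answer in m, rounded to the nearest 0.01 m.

0.39 m

Rounding to 5 decimal places leaves the longitude within ±5e-06° of the true value.
One degree of longitude at 45.43° is 111699 × cos 45.43° ≈ 111699 × 0.7018 = 78388.1 m.
So at most 5e-06° × 78388.1 ≈ 0.391941 m east–west.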